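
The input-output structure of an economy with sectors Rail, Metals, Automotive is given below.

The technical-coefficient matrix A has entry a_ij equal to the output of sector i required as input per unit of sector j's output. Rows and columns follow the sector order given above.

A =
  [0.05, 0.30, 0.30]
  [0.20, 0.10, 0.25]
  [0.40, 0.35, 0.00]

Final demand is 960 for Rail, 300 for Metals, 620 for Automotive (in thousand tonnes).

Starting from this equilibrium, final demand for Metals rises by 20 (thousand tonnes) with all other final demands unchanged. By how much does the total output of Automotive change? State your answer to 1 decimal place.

I − A =
  [   0.95    -0.30    -0.30]
  [  -0.20     0.90    -0.25]
  [  -0.40    -0.35     1.00]
Cofactors of I−A, C_ij = (−1)^(i+j)·(minor ij) (rows/columns in the sector order above):
  C_11 = (0.90)(1.00) − (-0.25)(-0.35) = 0.8125
  C_12 = −[(-0.20)(1.00) − (-0.25)(-0.40)] = 0.3000
  C_13 = (-0.20)(-0.35) − (0.90)(-0.40) = 0.4300
  C_21 = −[(-0.30)(1.00) − (-0.30)(-0.35)] = 0.4050
  C_22 = (0.95)(1.00) − (-0.30)(-0.40) = 0.8300
  C_23 = −[(0.95)(-0.35) − (-0.30)(-0.40)] = 0.4525
  C_31 = (-0.30)(-0.25) − (-0.30)(0.90) = 0.3450
  C_32 = −[(0.95)(-0.25) − (-0.30)(-0.20)] = 0.2975
  C_33 = (0.95)(0.90) − (-0.30)(-0.20) = 0.7950
det(I−A) = Σ_j (I−A)_1j·C_1j = (0.95)(0.8125) + (-0.30)(0.3000) + (-0.30)(0.4300) = 0.552875
adj(I−A) = Cᵀ =
  [ 0.8125   0.4050   0.3450]
  [ 0.3000   0.8300   0.2975]
  [ 0.4300   0.4525   0.7950]
(I − A)⁻¹ = adj(I−A) / det(I−A) ≈
  [   1.4696     0.7325     0.6240]
  [   0.5426     1.5012     0.5381]
  [   0.7778     0.8184     1.4379]
Δx = (I − A)⁻¹ Δd with Δd having +20 in the Metals component and 0 elsewhere.
So Δx_A = L_AM · (+20), where L_AM = adj(I−A)_AM / det(I−A) = 0.4525 / 0.552875.
Δx_A = 0.4525 × (+20) / 0.552875 = 9.05 / 0.552875 ≈ 16.4.

Δx_A = 16.4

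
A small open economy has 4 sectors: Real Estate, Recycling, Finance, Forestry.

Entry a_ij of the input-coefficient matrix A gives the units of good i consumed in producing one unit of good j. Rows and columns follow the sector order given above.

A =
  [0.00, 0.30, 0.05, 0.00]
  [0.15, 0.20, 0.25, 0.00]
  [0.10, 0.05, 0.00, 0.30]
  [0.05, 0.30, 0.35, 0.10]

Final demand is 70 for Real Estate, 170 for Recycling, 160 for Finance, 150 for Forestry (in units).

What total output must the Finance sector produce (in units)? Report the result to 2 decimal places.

x_3 = 322.19

I − A =
  [   1.00    -0.30    -0.05     0.00]
  [  -0.15     0.80    -0.25     0.00]
  [  -0.10    -0.05     1.00    -0.30]
  [  -0.05    -0.30    -0.35     0.90]
Compute the cofactors C_ij = (−1)^(i+j)·(3×3 minor ij) of I−A; the adjugate is their transpose:
adj(I−A) = Cᵀ =
  [ 0.602250   0.245250   0.103500   0.034500]
  [ 0.145500   0.789750   0.231750   0.077250]
  [ 0.104250   0.166500   0.679500   0.226500]
  [ 0.122500   0.341625   0.347250   0.730625]
det(I−A) = Σ_j (I−A)_1j·C_1j = (1.00)(0.602250) + (-0.30)(0.145500) + (-0.05)(0.104250) + (0.00)(0.122500) = 0.5533875
(I − A)⁻¹ = adj(I−A) / det(I−A) ≈
  [   1.0883     0.4432     0.1870     0.0623]
  [   0.2629     1.4271     0.4188     0.1396]
  [   0.1884     0.3009     1.2279     0.4093]
  [   0.2214     0.6173     0.6275     1.3203]
x = (I − A)⁻¹ d = adj(I−A)·d / det(I−A), with det(I−A) = 0.5533875:
  x_1 = (0.602250·70 + 0.245250·170 + 0.103500·160 + 0.034500·150) / 0.5533875 = 105.585 / 0.5533875 ≈ 190.80
  x_2 = (0.145500·70 + 0.789750·170 + 0.231750·160 + 0.077250·150) / 0.5533875 = 193.11 / 0.5533875 ≈ 348.96
  x_3 = (0.104250·70 + 0.166500·170 + 0.679500·160 + 0.226500·150) / 0.5533875 = 178.2975 / 0.5533875 ≈ 322.19
  x_4 = (0.122500·70 + 0.341625·170 + 0.347250·160 + 0.730625·150) / 0.5533875 = 231.805 / 0.5533875 ≈ 418.88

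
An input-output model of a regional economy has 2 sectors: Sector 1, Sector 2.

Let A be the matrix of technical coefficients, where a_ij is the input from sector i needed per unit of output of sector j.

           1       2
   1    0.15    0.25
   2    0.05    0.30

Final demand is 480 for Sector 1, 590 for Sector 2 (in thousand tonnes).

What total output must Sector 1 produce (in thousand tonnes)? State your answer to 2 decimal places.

I − A =
  [   0.85    -0.25]
  [  -0.05     0.70]
det(I−A) = (0.85)(0.70) − (-0.25)(-0.05) = 0.5825
adj(I−A) = [[0.70, 0.25], [0.05, 0.85]]
(I − A)⁻¹ = adj(I−A) / det(I−A) ≈
  [   1.2017     0.4292]
  [   0.0858     1.4592]
x = (I − A)⁻¹ d = adj(I−A)·d / det(I−A), with det(I−A) = 0.5825:
  x_1 = (0.70·480 + 0.25·590) / 0.5825 = 483.50 / 0.5825 ≈ 830.04
  x_2 = (0.05·480 + 0.85·590) / 0.5825 = 525.50 / 0.5825 ≈ 902.15

x_1 = 830.04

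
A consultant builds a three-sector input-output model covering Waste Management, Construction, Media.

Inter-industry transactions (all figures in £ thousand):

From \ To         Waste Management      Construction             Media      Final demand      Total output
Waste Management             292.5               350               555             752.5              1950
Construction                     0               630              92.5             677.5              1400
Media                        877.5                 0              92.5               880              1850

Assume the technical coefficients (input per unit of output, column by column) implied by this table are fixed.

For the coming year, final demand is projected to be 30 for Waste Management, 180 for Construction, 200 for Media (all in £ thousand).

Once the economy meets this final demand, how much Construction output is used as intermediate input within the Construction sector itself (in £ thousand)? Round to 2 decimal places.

Technical coefficients a_ij = z_ij / X_j:
  a_WW = 292.5/1950 = 0.15, a_CW = 0/1950 = 0.00, a_MW = 877.5/1950 = 0.45
  a_WC = 350/1400 = 0.25, a_CC = 630/1400 = 0.45, a_MC = 0/1400 = 0.00
  a_WM = 555/1850 = 0.30, a_CM = 92.5/1850 = 0.05, a_MM = 92.5/1850 = 0.05
I − A =
  [   0.85    -0.25    -0.30]
  [   0.00     0.55    -0.05]
  [  -0.45     0.00     0.95]
Cofactors of I−A, C_ij = (−1)^(i+j)·(minor ij) (rows/columns in the sector order above):
  C_11 = (0.55)(0.95) − (-0.05)(0.00) = 0.5225
  C_12 = −[(0.00)(0.95) − (-0.05)(-0.45)] = 0.0225
  C_13 = (0.00)(0.00) − (0.55)(-0.45) = 0.2475
  C_21 = −[(-0.25)(0.95) − (-0.30)(0.00)] = 0.2375
  C_22 = (0.85)(0.95) − (-0.30)(-0.45) = 0.6725
  C_23 = −[(0.85)(0.00) − (-0.25)(-0.45)] = 0.1125
  C_31 = (-0.25)(-0.05) − (-0.30)(0.55) = 0.1775
  C_32 = −[(0.85)(-0.05) − (-0.30)(0.00)] = 0.0425
  C_33 = (0.85)(0.55) − (-0.25)(0.00) = 0.4675
det(I−A) = Σ_j (I−A)_1j·C_1j = (0.85)(0.5225) + (-0.25)(0.0225) + (-0.30)(0.2475) = 0.36425
adj(I−A) = Cᵀ =
  [ 0.5225   0.2375   0.1775]
  [ 0.0225   0.6725   0.0425]
  [ 0.2475   0.1125   0.4675]
(I − A)⁻¹ = adj(I−A) / det(I−A) ≈
  [   1.4345     0.6520     0.4873]
  [   0.0618     1.8463     0.1167]
  [   0.6795     0.3089     1.2835]
First solve x = (I − A)⁻¹ d = adj(I−A)·d / det(I−A); in particular x_C = (0.0225·30 + 0.6725·180 + 0.0425·200) / 0.36425 = 130.225 / 0.36425 ≈ 357.5154.
Intermediate flow from C to C: z_CC = a_CC · x_C = 0.45 × 130.225 / 0.36425 = 58.60125 / 0.36425 ≈ 160.88.

z_CC = 160.88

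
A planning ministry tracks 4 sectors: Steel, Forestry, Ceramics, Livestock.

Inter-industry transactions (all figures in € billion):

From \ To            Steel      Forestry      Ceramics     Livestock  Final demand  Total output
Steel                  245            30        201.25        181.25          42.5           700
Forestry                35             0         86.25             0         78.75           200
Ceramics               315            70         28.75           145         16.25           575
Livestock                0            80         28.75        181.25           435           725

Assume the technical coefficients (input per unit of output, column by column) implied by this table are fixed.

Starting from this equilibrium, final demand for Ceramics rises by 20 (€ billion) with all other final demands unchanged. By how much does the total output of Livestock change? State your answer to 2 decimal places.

Technical coefficients a_ij = z_ij / X_j:
  a_11 = 245/700 = 0.35, a_21 = 35/700 = 0.05, a_31 = 315/700 = 0.45, a_41 = 0/700 = 0.00
  a_12 = 30/200 = 0.15, a_22 = 0/200 = 0.00, a_32 = 70/200 = 0.35, a_42 = 80/200 = 0.40
  a_13 = 201.25/575 = 0.35, a_23 = 86.25/575 = 0.15, a_33 = 28.75/575 = 0.05, a_43 = 28.75/575 = 0.05
  a_14 = 181.25/725 = 0.25, a_24 = 0/725 = 0.00, a_34 = 145/725 = 0.20, a_44 = 181.25/725 = 0.25
I − A =
  [   0.65    -0.15    -0.35    -0.25]
  [  -0.05     1.00    -0.15     0.00]
  [  -0.45    -0.35     0.95    -0.20]
  [   0.00    -0.40    -0.05     0.75]
Compute the cofactors C_ij = (−1)^(i+j)·(3×3 minor ij) of I−A; the adjugate is their transpose:
adj(I−A) = Cᵀ =
  [ 0.651125   0.324625   0.306875   0.298875]
  [ 0.085750   0.332875   0.086875   0.051750]
  [ 0.354625   0.318250   0.476875   0.245375]
  [ 0.069375   0.198750   0.078125   0.402500]
det(I−A) = Σ_j (I−A)_1j·C_1j = (0.65)(0.651125) + (-0.15)(0.085750) + (-0.35)(0.354625) + (-0.25)(0.069375) = 0.26890625
(I − A)⁻¹ = adj(I−A) / det(I−A) ≈
  [   2.4214     1.2072     1.1412     1.1114]
  [   0.3189     1.2379     0.3231     0.1924]
  [   1.3188     1.1835     1.7734     0.9125]
  [   0.2580     0.7391     0.2905     1.4968]
Δx = (I − A)⁻¹ Δd with Δd having +20 in the Ceramics component and 0 elsewhere.
So Δx_4 = L_43 · (+20), where L_43 = adj(I−A)_43 / det(I−A) = 0.078125 / 0.26890625.
Δx_4 = 0.078125 × (+20) / 0.26890625 = 1.5625 / 0.26890625 ≈ 5.81.

Δx_4 = 5.81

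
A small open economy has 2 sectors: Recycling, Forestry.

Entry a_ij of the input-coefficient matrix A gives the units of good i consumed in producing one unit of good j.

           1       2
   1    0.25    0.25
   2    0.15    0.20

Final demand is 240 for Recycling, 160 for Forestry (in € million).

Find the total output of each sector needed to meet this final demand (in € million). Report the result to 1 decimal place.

x_1 = 412.4, x_2 = 277.3

I − A =
  [   0.75    -0.25]
  [  -0.15     0.80]
det(I−A) = (0.75)(0.80) − (-0.25)(-0.15) = 0.5625
adj(I−A) = [[0.80, 0.25], [0.15, 0.75]]
(I − A)⁻¹ = adj(I−A) / det(I−A) ≈
  [   1.4222     0.4444]
  [   0.2667     1.3333]
x = (I − A)⁻¹ d = adj(I−A)·d / det(I−A), with det(I−A) = 0.5625:
  x_1 = (0.80·240 + 0.25·160) / 0.5625 = 232.00 / 0.5625 ≈ 412.4
  x_2 = (0.15·240 + 0.75·160) / 0.5625 = 156.00 / 0.5625 ≈ 277.3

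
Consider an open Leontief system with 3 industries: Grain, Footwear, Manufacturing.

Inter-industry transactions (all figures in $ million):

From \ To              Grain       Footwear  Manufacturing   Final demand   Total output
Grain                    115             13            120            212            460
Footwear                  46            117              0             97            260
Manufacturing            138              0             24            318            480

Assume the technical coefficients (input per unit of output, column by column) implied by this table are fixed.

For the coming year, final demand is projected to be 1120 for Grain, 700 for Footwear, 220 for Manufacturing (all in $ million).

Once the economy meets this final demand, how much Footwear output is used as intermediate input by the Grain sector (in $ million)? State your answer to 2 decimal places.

Technical coefficients a_ij = z_ij / X_j:
  a_GG = 115/460 = 0.25, a_FG = 46/460 = 0.10, a_MG = 138/460 = 0.30
  a_GF = 13/260 = 0.05, a_FF = 117/260 = 0.45, a_MF = 0/260 = 0.00
  a_GM = 120/480 = 0.25, a_FM = 0/480 = 0.00, a_MM = 24/480 = 0.05
I − A =
  [   0.75    -0.05    -0.25]
  [  -0.10     0.55     0.00]
  [  -0.30     0.00     0.95]
Cofactors of I−A, C_ij = (−1)^(i+j)·(minor ij) (rows/columns in the sector order above):
  C_11 = (0.55)(0.95) − (0.00)(0.00) = 0.5225
  C_12 = −[(-0.10)(0.95) − (0.00)(-0.30)] = 0.0950
  C_13 = (-0.10)(0.00) − (0.55)(-0.30) = 0.1650
  C_21 = −[(-0.05)(0.95) − (-0.25)(0.00)] = 0.0475
  C_22 = (0.75)(0.95) − (-0.25)(-0.30) = 0.6375
  C_23 = −[(0.75)(0.00) − (-0.05)(-0.30)] = 0.0150
  C_31 = (-0.05)(0.00) − (-0.25)(0.55) = 0.1375
  C_32 = −[(0.75)(0.00) − (-0.25)(-0.10)] = 0.0250
  C_33 = (0.75)(0.55) − (-0.05)(-0.10) = 0.4075
det(I−A) = Σ_j (I−A)_1j·C_1j = (0.75)(0.5225) + (-0.05)(0.0950) + (-0.25)(0.1650) = 0.345875
adj(I−A) = Cᵀ =
  [ 0.5225   0.0475   0.1375]
  [ 0.0950   0.6375   0.0250]
  [ 0.1650   0.0150   0.4075]
(I − A)⁻¹ = adj(I−A) / det(I−A) ≈
  [   1.5107     0.1373     0.3975]
  [   0.2747     1.8432     0.0723]
  [   0.4771     0.0434     1.1782]
First solve x = (I − A)⁻¹ d = adj(I−A)·d / det(I−A); in particular x_G = (0.5225·1120 + 0.0475·700 + 0.1375·220) / 0.345875 = 648.70 / 0.345875 ≈ 1875.5331.
Intermediate flow from F to G: z_FG = a_FG · x_G = 0.10 × 648.70 / 0.345875 = 64.87 / 0.345875 ≈ 187.55.

z_FG = 187.55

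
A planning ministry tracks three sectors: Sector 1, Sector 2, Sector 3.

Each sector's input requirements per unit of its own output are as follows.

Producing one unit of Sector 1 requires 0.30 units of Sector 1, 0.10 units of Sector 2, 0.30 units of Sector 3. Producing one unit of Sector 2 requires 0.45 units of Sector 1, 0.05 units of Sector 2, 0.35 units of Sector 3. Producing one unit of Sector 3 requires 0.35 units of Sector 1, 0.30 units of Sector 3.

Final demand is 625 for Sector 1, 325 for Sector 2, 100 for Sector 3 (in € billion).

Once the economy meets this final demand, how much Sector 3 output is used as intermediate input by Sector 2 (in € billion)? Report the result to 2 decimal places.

z_32 = 187.36

I − A =
  [   0.70    -0.45    -0.35]
  [  -0.10     0.95     0.00]
  [  -0.30    -0.35     0.70]
Cofactors of I−A, C_ij = (−1)^(i+j)·(minor ij) (rows/columns in the sector order above):
  C_11 = (0.95)(0.70) − (0.00)(-0.35) = 0.6650
  C_12 = −[(-0.10)(0.70) − (0.00)(-0.30)] = 0.0700
  C_13 = (-0.10)(-0.35) − (0.95)(-0.30) = 0.3200
  C_21 = −[(-0.45)(0.70) − (-0.35)(-0.35)] = 0.4375
  C_22 = (0.70)(0.70) − (-0.35)(-0.30) = 0.3850
  C_23 = −[(0.70)(-0.35) − (-0.45)(-0.30)] = 0.3800
  C_31 = (-0.45)(0.00) − (-0.35)(0.95) = 0.3325
  C_32 = −[(0.70)(0.00) − (-0.35)(-0.10)] = 0.0350
  C_33 = (0.70)(0.95) − (-0.45)(-0.10) = 0.6200
det(I−A) = Σ_j (I−A)_1j·C_1j = (0.70)(0.6650) + (-0.45)(0.0700) + (-0.35)(0.3200) = 0.3220
adj(I−A) = Cᵀ =
  [ 0.6650   0.4375   0.3325]
  [ 0.0700   0.3850   0.0350]
  [ 0.3200   0.3800   0.6200]
(I − A)⁻¹ = adj(I−A) / det(I−A) ≈
  [   2.0652     1.3587     1.0326]
  [   0.2174     1.1957     0.1087]
  [   0.9938     1.1801     1.9255]
First solve x = (I − A)⁻¹ d = adj(I−A)·d / det(I−A); in particular x_2 = (0.0700·625 + 0.3850·325 + 0.0350·100) / 0.3220 = 172.375 / 0.3220 ≈ 535.3261.
Intermediate flow from 3 to 2: z_32 = a_32 · x_2 = 0.35 × 172.375 / 0.3220 = 60.33125 / 0.3220 ≈ 187.36.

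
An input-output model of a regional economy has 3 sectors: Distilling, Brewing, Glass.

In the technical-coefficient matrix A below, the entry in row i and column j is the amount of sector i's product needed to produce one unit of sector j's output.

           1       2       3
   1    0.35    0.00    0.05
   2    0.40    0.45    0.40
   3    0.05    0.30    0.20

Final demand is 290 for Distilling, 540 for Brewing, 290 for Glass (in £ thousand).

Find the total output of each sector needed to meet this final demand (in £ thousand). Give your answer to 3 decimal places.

I − A =
  [   0.65     0.00    -0.05]
  [  -0.40     0.55    -0.40]
  [  -0.05    -0.30     0.80]
Cofactors of I−A, C_ij = (−1)^(i+j)·(minor ij) (rows/columns in the sector order above):
  C_11 = (0.55)(0.80) − (-0.40)(-0.30) = 0.3200
  C_12 = −[(-0.40)(0.80) − (-0.40)(-0.05)] = 0.3400
  C_13 = (-0.40)(-0.30) − (0.55)(-0.05) = 0.1475
  C_21 = −[(0.00)(0.80) − (-0.05)(-0.30)] = 0.0150
  C_22 = (0.65)(0.80) − (-0.05)(-0.05) = 0.5175
  C_23 = −[(0.65)(-0.30) − (0.00)(-0.05)] = 0.1950
  C_31 = (0.00)(-0.40) − (-0.05)(0.55) = 0.0275
  C_32 = −[(0.65)(-0.40) − (-0.05)(-0.40)] = 0.2800
  C_33 = (0.65)(0.55) − (0.00)(-0.40) = 0.3575
det(I−A) = Σ_j (I−A)_1j·C_1j = (0.65)(0.3200) + (0.00)(0.3400) + (-0.05)(0.1475) = 0.200625
adj(I−A) = Cᵀ =
  [ 0.3200   0.0150   0.0275]
  [ 0.3400   0.5175   0.2800]
  [ 0.1475   0.1950   0.3575]
(I − A)⁻¹ = adj(I−A) / det(I−A) ≈
  [   1.5950     0.0748     0.1371]
  [   1.6947     2.5794     1.3956]
  [   0.7352     0.9720     1.7819]
x = (I − A)⁻¹ d = adj(I−A)·d / det(I−A), with det(I−A) = 0.200625:
  x_1 = (0.3200·290 + 0.0150·540 + 0.0275·290) / 0.200625 = 108.875 / 0.200625 ≈ 542.679
  x_2 = (0.3400·290 + 0.5175·540 + 0.2800·290) / 0.200625 = 459.25 / 0.200625 ≈ 2289.097
  x_3 = (0.1475·290 + 0.1950·540 + 0.3575·290) / 0.200625 = 251.75 / 0.200625 ≈ 1254.829

x_1 = 542.679, x_2 = 2289.097, x_3 = 1254.829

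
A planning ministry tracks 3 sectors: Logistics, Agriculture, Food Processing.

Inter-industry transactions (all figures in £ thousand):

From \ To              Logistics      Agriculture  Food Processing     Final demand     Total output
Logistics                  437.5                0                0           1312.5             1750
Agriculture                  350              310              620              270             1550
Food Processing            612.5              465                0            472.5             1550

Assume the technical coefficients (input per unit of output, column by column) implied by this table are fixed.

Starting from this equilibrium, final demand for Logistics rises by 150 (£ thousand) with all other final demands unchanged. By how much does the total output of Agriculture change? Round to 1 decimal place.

Technical coefficients a_ij = z_ij / X_j:
  a_11 = 437.5/1750 = 0.25, a_21 = 350/1750 = 0.20, a_31 = 612.5/1750 = 0.35
  a_12 = 0/1550 = 0.00, a_22 = 310/1550 = 0.20, a_32 = 465/1550 = 0.30
  a_13 = 0/1550 = 0.00, a_23 = 620/1550 = 0.40, a_33 = 0/1550 = 0.00
I − A =
  [   0.75     0.00     0.00]
  [  -0.20     0.80    -0.40]
  [  -0.35    -0.30     1.00]
Cofactors of I−A, C_ij = (−1)^(i+j)·(minor ij) (rows/columns in the sector order above):
  C_11 = (0.80)(1.00) − (-0.40)(-0.30) = 0.6800
  C_12 = −[(-0.20)(1.00) − (-0.40)(-0.35)] = 0.3400
  C_13 = (-0.20)(-0.30) − (0.80)(-0.35) = 0.3400
  C_21 = −[(0.00)(1.00) − (0.00)(-0.30)] = 0.0000
  C_22 = (0.75)(1.00) − (0.00)(-0.35) = 0.7500
  C_23 = −[(0.75)(-0.30) − (0.00)(-0.35)] = 0.2250
  C_31 = (0.00)(-0.40) − (0.00)(0.80) = 0.0000
  C_32 = −[(0.75)(-0.40) − (0.00)(-0.20)] = 0.3000
  C_33 = (0.75)(0.80) − (0.00)(-0.20) = 0.6000
det(I−A) = Σ_j (I−A)_1j·C_1j = (0.75)(0.6800) + (0.00)(0.3400) + (0.00)(0.3400) = 0.5100
adj(I−A) = Cᵀ =
  [ 0.6800   0.0000   0.0000]
  [ 0.3400   0.7500   0.3000]
  [ 0.3400   0.2250   0.6000]
(I − A)⁻¹ = adj(I−A) / det(I−A) ≈
  [   1.3333     0.0000     0.0000]
  [   0.6667     1.4706     0.5882]
  [   0.6667     0.4412     1.1765]
Δx = (I − A)⁻¹ Δd with Δd having +150 in the Logistics component and 0 elsewhere.
So Δx_2 = L_21 · (+150), where L_21 = adj(I−A)_21 / det(I−A) = 0.3400 / 0.5100.
Δx_2 = 0.3400 × (+150) / 0.5100 = 51.00 / 0.5100 = 100.0.

Δx_2 = 100.0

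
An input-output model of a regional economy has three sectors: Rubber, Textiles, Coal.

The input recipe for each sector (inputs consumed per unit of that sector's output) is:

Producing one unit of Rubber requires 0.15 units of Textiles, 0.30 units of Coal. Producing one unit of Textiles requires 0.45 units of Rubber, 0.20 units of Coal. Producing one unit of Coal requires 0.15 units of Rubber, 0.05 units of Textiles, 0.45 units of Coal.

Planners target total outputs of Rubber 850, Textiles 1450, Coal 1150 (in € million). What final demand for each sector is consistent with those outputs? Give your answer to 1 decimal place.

d_1 = 25.0, d_2 = 1265.0, d_3 = 87.5

I − A =
  [   1.00    -0.45    -0.15]
  [  -0.15     1.00    -0.05]
  [  -0.30    -0.20     0.55]
d = (I − A) x:
  d_1 = (+1.00)·850 + (-0.45)·1450 + (-0.15)·1150 = 25.0
  d_2 = (-0.15)·850 + (+1.00)·1450 + (-0.05)·1150 = 1265.0
  d_3 = (-0.30)·850 + (-0.20)·1450 + (+0.55)·1150 = 87.5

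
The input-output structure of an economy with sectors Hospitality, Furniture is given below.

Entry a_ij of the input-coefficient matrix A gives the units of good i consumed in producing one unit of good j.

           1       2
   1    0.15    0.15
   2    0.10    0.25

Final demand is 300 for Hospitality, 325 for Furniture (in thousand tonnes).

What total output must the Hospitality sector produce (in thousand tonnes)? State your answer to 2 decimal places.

x_1 = 439.76

I − A =
  [   0.85    -0.15]
  [  -0.10     0.75]
det(I−A) = (0.85)(0.75) − (-0.15)(-0.10) = 0.6225
adj(I−A) = [[0.75, 0.15], [0.10, 0.85]]
(I − A)⁻¹ = adj(I−A) / det(I−A) ≈
  [   1.2048     0.2410]
  [   0.1606     1.3655]
x = (I − A)⁻¹ d = adj(I−A)·d / det(I−A), with det(I−A) = 0.6225:
  x_1 = (0.75·300 + 0.15·325) / 0.6225 = 273.75 / 0.6225 ≈ 439.76
  x_2 = (0.10·300 + 0.85·325) / 0.6225 = 306.25 / 0.6225 ≈ 491.97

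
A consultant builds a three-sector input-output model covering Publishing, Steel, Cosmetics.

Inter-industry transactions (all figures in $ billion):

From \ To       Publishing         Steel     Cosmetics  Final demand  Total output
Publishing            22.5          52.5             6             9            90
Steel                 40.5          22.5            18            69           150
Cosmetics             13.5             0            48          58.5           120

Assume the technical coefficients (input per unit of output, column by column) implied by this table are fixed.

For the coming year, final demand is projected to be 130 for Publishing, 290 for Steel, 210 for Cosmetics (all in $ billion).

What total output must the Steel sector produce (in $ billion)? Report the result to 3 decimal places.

Technical coefficients a_ij = z_ij / X_j:
  a_PP = 22.5/90 = 0.25, a_SP = 40.5/90 = 0.45, a_CP = 13.5/90 = 0.15
  a_PS = 52.5/150 = 0.35, a_SS = 22.5/150 = 0.15, a_CS = 0/150 = 0.00
  a_PC = 6/120 = 0.05, a_SC = 18/120 = 0.15, a_CC = 48/120 = 0.40
I − A =
  [   0.75    -0.35    -0.05]
  [  -0.45     0.85    -0.15]
  [  -0.15     0.00     0.60]
Cofactors of I−A, C_ij = (−1)^(i+j)·(minor ij) (rows/columns in the sector order above):
  C_11 = (0.85)(0.60) − (-0.15)(0.00) = 0.5100
  C_12 = −[(-0.45)(0.60) − (-0.15)(-0.15)] = 0.2925
  C_13 = (-0.45)(0.00) − (0.85)(-0.15) = 0.1275
  C_21 = −[(-0.35)(0.60) − (-0.05)(0.00)] = 0.2100
  C_22 = (0.75)(0.60) − (-0.05)(-0.15) = 0.4425
  C_23 = −[(0.75)(0.00) − (-0.35)(-0.15)] = 0.0525
  C_31 = (-0.35)(-0.15) − (-0.05)(0.85) = 0.0950
  C_32 = −[(0.75)(-0.15) − (-0.05)(-0.45)] = 0.1350
  C_33 = (0.75)(0.85) − (-0.35)(-0.45) = 0.4800
det(I−A) = Σ_j (I−A)_1j·C_1j = (0.75)(0.5100) + (-0.35)(0.2925) + (-0.05)(0.1275) = 0.27375
adj(I−A) = Cᵀ =
  [ 0.5100   0.2100   0.0950]
  [ 0.2925   0.4425   0.1350]
  [ 0.1275   0.0525   0.4800]
(I − A)⁻¹ = adj(I−A) / det(I−A) ≈
  [   1.8630     0.7671     0.3470]
  [   1.0685     1.6164     0.4932]
  [   0.4658     0.1918     1.7534]
x = (I − A)⁻¹ d = adj(I−A)·d / det(I−A), with det(I−A) = 0.27375:
  x_P = (0.5100·130 + 0.2100·290 + 0.0950·210) / 0.27375 = 147.15 / 0.27375 ≈ 537.534
  x_S = (0.2925·130 + 0.4425·290 + 0.1350·210) / 0.27375 = 194.70 / 0.27375 ≈ 711.233
  x_C = (0.1275·130 + 0.0525·290 + 0.4800·210) / 0.27375 = 132.60 / 0.27375 ≈ 484.384

x_S = 711.233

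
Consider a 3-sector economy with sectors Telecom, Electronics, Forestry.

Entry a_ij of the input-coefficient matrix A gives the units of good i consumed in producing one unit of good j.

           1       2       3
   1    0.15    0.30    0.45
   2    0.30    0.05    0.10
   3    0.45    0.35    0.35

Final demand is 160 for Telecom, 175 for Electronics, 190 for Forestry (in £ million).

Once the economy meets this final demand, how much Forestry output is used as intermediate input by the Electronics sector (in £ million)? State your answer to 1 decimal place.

I − A =
  [   0.85    -0.30    -0.45]
  [  -0.30     0.95    -0.10]
  [  -0.45    -0.35     0.65]
Cofactors of I−A, C_ij = (−1)^(i+j)·(minor ij) (rows/columns in the sector order above):
  C_11 = (0.95)(0.65) − (-0.10)(-0.35) = 0.5825
  C_12 = −[(-0.30)(0.65) − (-0.10)(-0.45)] = 0.2400
  C_13 = (-0.30)(-0.35) − (0.95)(-0.45) = 0.5325
  C_21 = −[(-0.30)(0.65) − (-0.45)(-0.35)] = 0.3525
  C_22 = (0.85)(0.65) − (-0.45)(-0.45) = 0.3500
  C_23 = −[(0.85)(-0.35) − (-0.30)(-0.45)] = 0.4325
  C_31 = (-0.30)(-0.10) − (-0.45)(0.95) = 0.4575
  C_32 = −[(0.85)(-0.10) − (-0.45)(-0.30)] = 0.2200
  C_33 = (0.85)(0.95) − (-0.30)(-0.30) = 0.7175
det(I−A) = Σ_j (I−A)_1j·C_1j = (0.85)(0.5825) + (-0.30)(0.2400) + (-0.45)(0.5325) = 0.1835
adj(I−A) = Cᵀ =
  [ 0.5825   0.3525   0.4575]
  [ 0.2400   0.3500   0.2200]
  [ 0.5325   0.4325   0.7175]
(I − A)⁻¹ = adj(I−A) / det(I−A) ≈
  [   3.1744     1.9210     2.4932]
  [   1.3079     1.9074     1.1989]
  [   2.9019     2.3569     3.9101]
First solve x = (I − A)⁻¹ d = adj(I−A)·d / det(I−A); in particular x_2 = (0.2400·160 + 0.3500·175 + 0.2200·190) / 0.1835 = 141.45 / 0.1835 ≈ 770.845.
Intermediate flow from 3 to 2: z_32 = a_32 · x_2 = 0.35 × 141.45 / 0.1835 = 49.5075 / 0.1835 ≈ 269.8.

z_32 = 269.8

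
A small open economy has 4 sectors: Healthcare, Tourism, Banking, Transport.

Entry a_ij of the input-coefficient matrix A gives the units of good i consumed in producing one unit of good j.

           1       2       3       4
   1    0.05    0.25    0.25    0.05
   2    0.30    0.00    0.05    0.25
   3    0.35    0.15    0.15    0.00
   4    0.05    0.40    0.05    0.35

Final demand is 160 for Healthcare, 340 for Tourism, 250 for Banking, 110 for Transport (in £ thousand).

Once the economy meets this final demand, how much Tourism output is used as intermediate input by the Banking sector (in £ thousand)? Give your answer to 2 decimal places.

z_23 = 32.73

I − A =
  [   0.95    -0.25    -0.25    -0.05]
  [  -0.30     1.00    -0.05    -0.25]
  [  -0.35    -0.15     0.85     0.00]
  [  -0.05    -0.40    -0.05     0.65]
Compute the cofactors C_ij = (−1)^(i+j)·(3×3 minor ij) of I−A; the adjugate is their transpose:
adj(I−A) = Cᵀ =
  [ 0.460750   0.179875   0.152250   0.104625]
  [ 0.192125   0.465000   0.095250   0.193625]
  [ 0.223625   0.156125   0.462125   0.077250]
  [ 0.170875   0.312000   0.105875   0.633500]
det(I−A) = Σ_j (I−A)_1j·C_1j = (0.95)(0.460750) + (-0.25)(0.192125) + (-0.25)(0.223625) + (-0.05)(0.170875) = 0.32523125
(I − A)⁻¹ = adj(I−A) / det(I−A) ≈
  [   1.4167     0.5531     0.4681     0.3217]
  [   0.5907     1.4298     0.2929     0.5953]
  [   0.6876     0.4800     1.4209     0.2375]
  [   0.5254     0.9593     0.3255     1.9478]
First solve x = (I − A)⁻¹ d = adj(I−A)·d / det(I−A); in particular x_3 = (0.223625·160 + 0.156125·340 + 0.462125·250 + 0.077250·110) / 0.32523125 = 212.89125 / 0.32523125 ≈ 654.5842.
Intermediate flow from 2 to 3: z_23 = a_23 · x_3 = 0.05 × 212.89125 / 0.32523125 = 10.6445625 / 0.32523125 ≈ 32.73.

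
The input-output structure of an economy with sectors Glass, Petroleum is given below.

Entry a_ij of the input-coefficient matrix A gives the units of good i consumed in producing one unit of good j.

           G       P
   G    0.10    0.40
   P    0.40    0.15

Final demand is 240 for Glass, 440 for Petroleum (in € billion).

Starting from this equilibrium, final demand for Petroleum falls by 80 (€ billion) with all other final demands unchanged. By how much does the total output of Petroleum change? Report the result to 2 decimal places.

Δx_P = -119.01

I − A =
  [   0.90    -0.40]
  [  -0.40     0.85]
det(I−A) = (0.90)(0.85) − (-0.40)(-0.40) = 0.6050
adj(I−A) = [[0.85, 0.40], [0.40, 0.90]]
(I − A)⁻¹ = adj(I−A) / det(I−A) ≈
  [   1.4050     0.6612]
  [   0.6612     1.4876]
Δx = (I − A)⁻¹ Δd with Δd having -80 in the Petroleum component and 0 elsewhere.
So Δx_P = L_PP · (-80), where L_PP = adj(I−A)_PP / det(I−A) = 0.90 / 0.6050.
Δx_P = 0.90 × (-80) / 0.6050 = -72.00 / 0.6050 ≈ -119.01.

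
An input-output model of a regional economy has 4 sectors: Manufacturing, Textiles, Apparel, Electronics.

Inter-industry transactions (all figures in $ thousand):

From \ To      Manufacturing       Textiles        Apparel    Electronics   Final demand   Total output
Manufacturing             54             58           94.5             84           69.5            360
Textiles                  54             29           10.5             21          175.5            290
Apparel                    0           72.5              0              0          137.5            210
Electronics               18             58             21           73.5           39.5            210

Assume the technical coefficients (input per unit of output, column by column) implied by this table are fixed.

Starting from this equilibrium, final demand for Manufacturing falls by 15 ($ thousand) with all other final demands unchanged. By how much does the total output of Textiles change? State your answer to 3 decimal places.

Δx_T = -3.769

Technical coefficients a_ij = z_ij / X_j:
  a_MM = 54/360 = 0.15, a_TM = 54/360 = 0.15, a_AM = 0/360 = 0.00, a_EM = 18/360 = 0.05
  a_MT = 58/290 = 0.20, a_TT = 29/290 = 0.10, a_AT = 72.5/290 = 0.25, a_ET = 58/290 = 0.20
  a_MA = 94.5/210 = 0.45, a_TA = 10.5/210 = 0.05, a_AA = 0/210 = 0.00, a_EA = 21/210 = 0.10
  a_ME = 84/210 = 0.40, a_TE = 21/210 = 0.10, a_AE = 0/210 = 0.00, a_EE = 73.5/210 = 0.35
I − A =
  [   0.85    -0.20    -0.45    -0.40]
  [  -0.15     0.90    -0.05    -0.10]
  [   0.00    -0.25     1.00     0.00]
  [  -0.05    -0.20    -0.10     0.65]
Compute the cofactors C_ij = (−1)^(i+j)·(3×3 minor ij) of I−A; the adjugate is their transpose:
adj(I−A) = Cᵀ =
  [ 0.554375   0.293125   0.302750   0.386250]
  [ 0.102500   0.532500   0.087250   0.145000]
  [ 0.025625   0.133125   0.429750   0.036250]
  [ 0.078125   0.206875   0.116250   0.707500]
det(I−A) = Σ_j (I−A)_1j·C_1j = (0.85)(0.554375) + (-0.20)(0.102500) + (-0.45)(0.025625) + (-0.40)(0.078125) = 0.4079375
(I − A)⁻¹ = adj(I−A) / det(I−A) ≈
  [   1.3590     0.7186     0.7421     0.9468]
  [   0.2513     1.3053     0.2139     0.3554]
  [   0.0628     0.3263     1.0535     0.0889]
  [   0.1915     0.5071     0.2850     1.7343]
Δx = (I − A)⁻¹ Δd with Δd having -15 in the Manufacturing component and 0 elsewhere.
So Δx_T = L_TM · (-15), where L_TM = adj(I−A)_TM / det(I−A) = 0.102500 / 0.4079375.
Δx_T = 0.102500 × (-15) / 0.4079375 = -1.5375 / 0.4079375 ≈ -3.769.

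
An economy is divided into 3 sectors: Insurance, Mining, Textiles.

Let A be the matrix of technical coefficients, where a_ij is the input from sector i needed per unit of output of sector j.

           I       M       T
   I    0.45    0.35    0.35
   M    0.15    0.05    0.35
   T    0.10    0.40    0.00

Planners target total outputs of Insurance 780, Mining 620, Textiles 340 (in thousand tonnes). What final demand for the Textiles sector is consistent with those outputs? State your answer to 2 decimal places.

I − A =
  [   0.55    -0.35    -0.35]
  [  -0.15     0.95    -0.35]
  [  -0.10    -0.40     1.00]
d = (I − A) x:
  d_I = (+0.55)·780 + (-0.35)·620 + (-0.35)·340 = 93.00
  d_M = (-0.15)·780 + (+0.95)·620 + (-0.35)·340 = 353.00
  d_T = (-0.10)·780 + (-0.40)·620 + (+1.00)·340 = 14.00

d_T = 14.00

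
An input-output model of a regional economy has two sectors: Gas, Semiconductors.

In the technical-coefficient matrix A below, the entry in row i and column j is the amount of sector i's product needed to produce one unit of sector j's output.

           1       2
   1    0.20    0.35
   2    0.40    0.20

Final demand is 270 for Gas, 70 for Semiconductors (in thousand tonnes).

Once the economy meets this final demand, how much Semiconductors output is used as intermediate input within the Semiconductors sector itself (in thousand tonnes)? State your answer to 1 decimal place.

z_22 = 65.6

I − A =
  [   0.80    -0.35]
  [  -0.40     0.80]
det(I−A) = (0.80)(0.80) − (-0.35)(-0.40) = 0.5000
adj(I−A) = [[0.80, 0.35], [0.40, 0.80]]
(I − A)⁻¹ = adj(I−A) / det(I−A) ≈
  [   1.6000     0.7000]
  [   0.8000     1.6000]
First solve x = (I − A)⁻¹ d = adj(I−A)·d / det(I−A); in particular x_2 = (0.40·270 + 0.80·70) / 0.5000 = 164.00 / 0.5000 = 328.000.
Intermediate flow from 2 to 2: z_22 = a_22 · x_2 = 0.20 × 164.00 / 0.5000 = 32.80 / 0.5000 = 65.6.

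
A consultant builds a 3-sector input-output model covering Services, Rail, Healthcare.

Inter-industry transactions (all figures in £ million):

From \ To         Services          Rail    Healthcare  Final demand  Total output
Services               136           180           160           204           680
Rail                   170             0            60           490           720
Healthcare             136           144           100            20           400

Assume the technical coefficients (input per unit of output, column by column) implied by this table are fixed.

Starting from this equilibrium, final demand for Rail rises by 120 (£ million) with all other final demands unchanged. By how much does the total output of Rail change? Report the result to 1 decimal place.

Technical coefficients a_ij = z_ij / X_j:
  a_SS = 136/680 = 0.20, a_RS = 170/680 = 0.25, a_HS = 136/680 = 0.20
  a_SR = 180/720 = 0.25, a_RR = 0/720 = 0.00, a_HR = 144/720 = 0.20
  a_SH = 160/400 = 0.40, a_RH = 60/400 = 0.15, a_HH = 100/400 = 0.25
I − A =
  [   0.80    -0.25    -0.40]
  [  -0.25     1.00    -0.15]
  [  -0.20    -0.20     0.75]
Cofactors of I−A, C_ij = (−1)^(i+j)·(minor ij) (rows/columns in the sector order above):
  C_11 = (1.00)(0.75) − (-0.15)(-0.20) = 0.7200
  C_12 = −[(-0.25)(0.75) − (-0.15)(-0.20)] = 0.2175
  C_13 = (-0.25)(-0.20) − (1.00)(-0.20) = 0.2500
  C_21 = −[(-0.25)(0.75) − (-0.40)(-0.20)] = 0.2675
  C_22 = (0.80)(0.75) − (-0.40)(-0.20) = 0.5200
  C_23 = −[(0.80)(-0.20) − (-0.25)(-0.20)] = 0.2100
  C_31 = (-0.25)(-0.15) − (-0.40)(1.00) = 0.4375
  C_32 = −[(0.80)(-0.15) − (-0.40)(-0.25)] = 0.2200
  C_33 = (0.80)(1.00) − (-0.25)(-0.25) = 0.7375
det(I−A) = Σ_j (I−A)_1j·C_1j = (0.80)(0.7200) + (-0.25)(0.2175) + (-0.40)(0.2500) = 0.421625
adj(I−A) = Cᵀ =
  [ 0.7200   0.2675   0.4375]
  [ 0.2175   0.5200   0.2200]
  [ 0.2500   0.2100   0.7375]
(I − A)⁻¹ = adj(I−A) / det(I−A) ≈
  [   1.7077     0.6345     1.0377]
  [   0.5159     1.2333     0.5218]
  [   0.5929     0.4981     1.7492]
Δx = (I − A)⁻¹ Δd with Δd having +120 in the Rail component and 0 elsewhere.
So Δx_R = L_RR · (+120), where L_RR = adj(I−A)_RR / det(I−A) = 0.5200 / 0.421625.
Δx_R = 0.5200 × (+120) / 0.421625 = 62.40 / 0.421625 ≈ 148.0.

Δx_R = 148.0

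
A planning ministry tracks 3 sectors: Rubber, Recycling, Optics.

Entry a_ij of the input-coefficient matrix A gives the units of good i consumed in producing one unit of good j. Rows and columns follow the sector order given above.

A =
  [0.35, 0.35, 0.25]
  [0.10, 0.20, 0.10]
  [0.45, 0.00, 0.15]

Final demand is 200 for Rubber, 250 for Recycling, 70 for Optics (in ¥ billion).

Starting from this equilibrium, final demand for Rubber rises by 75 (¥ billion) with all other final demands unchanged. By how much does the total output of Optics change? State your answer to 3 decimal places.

I − A =
  [   0.65    -0.35    -0.25]
  [  -0.10     0.80    -0.10]
  [  -0.45     0.00     0.85]
Cofactors of I−A, C_ij = (−1)^(i+j)·(minor ij) (rows/columns in the sector order above):
  C_11 = (0.80)(0.85) − (-0.10)(0.00) = 0.6800
  C_12 = −[(-0.10)(0.85) − (-0.10)(-0.45)] = 0.1300
  C_13 = (-0.10)(0.00) − (0.80)(-0.45) = 0.3600
  C_21 = −[(-0.35)(0.85) − (-0.25)(0.00)] = 0.2975
  C_22 = (0.65)(0.85) − (-0.25)(-0.45) = 0.4400
  C_23 = −[(0.65)(0.00) − (-0.35)(-0.45)] = 0.1575
  C_31 = (-0.35)(-0.10) − (-0.25)(0.80) = 0.2350
  C_32 = −[(0.65)(-0.10) − (-0.25)(-0.10)] = 0.0900
  C_33 = (0.65)(0.80) − (-0.35)(-0.10) = 0.4850
det(I−A) = Σ_j (I−A)_1j·C_1j = (0.65)(0.6800) + (-0.35)(0.1300) + (-0.25)(0.3600) = 0.3065
adj(I−A) = Cᵀ =
  [ 0.6800   0.2975   0.2350]
  [ 0.1300   0.4400   0.0900]
  [ 0.3600   0.1575   0.4850]
(I − A)⁻¹ = adj(I−A) / det(I−A) ≈
  [   2.2186     0.9706     0.7667]
  [   0.4241     1.4356     0.2936]
  [   1.1746     0.5139     1.5824]
Δx = (I − A)⁻¹ Δd with Δd having +75 in the Rubber component and 0 elsewhere.
So Δx_3 = L_31 · (+75), where L_31 = adj(I−A)_31 / det(I−A) = 0.3600 / 0.3065.
Δx_3 = 0.3600 × (+75) / 0.3065 = 27.00 / 0.3065 ≈ 88.091.

Δx_3 = 88.091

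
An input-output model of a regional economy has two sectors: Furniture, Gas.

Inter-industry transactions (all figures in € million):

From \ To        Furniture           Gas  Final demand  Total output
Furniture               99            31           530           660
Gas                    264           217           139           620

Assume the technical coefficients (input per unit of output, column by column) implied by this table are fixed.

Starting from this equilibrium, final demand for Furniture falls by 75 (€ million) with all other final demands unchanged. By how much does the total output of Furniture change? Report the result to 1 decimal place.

Technical coefficients a_ij = z_ij / X_j:
  a_FF = 99/660 = 0.15, a_GF = 264/660 = 0.40
  a_FG = 31/620 = 0.05, a_GG = 217/620 = 0.35
I − A =
  [   0.85    -0.05]
  [  -0.40     0.65]
det(I−A) = (0.85)(0.65) − (-0.05)(-0.40) = 0.5325
adj(I−A) = [[0.65, 0.05], [0.40, 0.85]]
(I − A)⁻¹ = adj(I−A) / det(I−A) ≈
  [   1.2207     0.0939]
  [   0.7512     1.5962]
Δx = (I − A)⁻¹ Δd with Δd having -75 in the Furniture component and 0 elsewhere.
So Δx_F = L_FF · (-75), where L_FF = adj(I−A)_FF / det(I−A) = 0.65 / 0.5325.
Δx_F = 0.65 × (-75) / 0.5325 = -48.75 / 0.5325 ≈ -91.5.

Δx_F = -91.5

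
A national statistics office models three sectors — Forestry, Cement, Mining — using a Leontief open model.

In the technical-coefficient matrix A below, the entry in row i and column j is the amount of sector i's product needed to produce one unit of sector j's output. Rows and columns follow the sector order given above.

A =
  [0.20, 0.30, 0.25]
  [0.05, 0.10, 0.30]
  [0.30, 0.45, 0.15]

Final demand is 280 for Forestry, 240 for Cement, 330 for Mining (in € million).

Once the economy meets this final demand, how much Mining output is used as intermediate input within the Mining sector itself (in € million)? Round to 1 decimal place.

I − A =
  [   0.80    -0.30    -0.25]
  [  -0.05     0.90    -0.30]
  [  -0.30    -0.45     0.85]
Cofactors of I−A, C_ij = (−1)^(i+j)·(minor ij) (rows/columns in the sector order above):
  C_11 = (0.90)(0.85) − (-0.30)(-0.45) = 0.6300
  C_12 = −[(-0.05)(0.85) − (-0.30)(-0.30)] = 0.1325
  C_13 = (-0.05)(-0.45) − (0.90)(-0.30) = 0.2925
  C_21 = −[(-0.30)(0.85) − (-0.25)(-0.45)] = 0.3675
  C_22 = (0.80)(0.85) − (-0.25)(-0.30) = 0.6050
  C_23 = −[(0.80)(-0.45) − (-0.30)(-0.30)] = 0.4500
  C_31 = (-0.30)(-0.30) − (-0.25)(0.90) = 0.3150
  C_32 = −[(0.80)(-0.30) − (-0.25)(-0.05)] = 0.2525
  C_33 = (0.80)(0.90) − (-0.30)(-0.05) = 0.7050
det(I−A) = Σ_j (I−A)_1j·C_1j = (0.80)(0.6300) + (-0.30)(0.1325) + (-0.25)(0.2925) = 0.391125
adj(I−A) = Cᵀ =
  [ 0.6300   0.3675   0.3150]
  [ 0.1325   0.6050   0.2525]
  [ 0.2925   0.4500   0.7050]
(I − A)⁻¹ = adj(I−A) / det(I−A) ≈
  [   1.6107     0.9396     0.8054]
  [   0.3388     1.5468     0.6456]
  [   0.7478     1.1505     1.8025]
First solve x = (I − A)⁻¹ d = adj(I−A)·d / det(I−A); in particular x_M = (0.2925·280 + 0.4500·240 + 0.7050·330) / 0.391125 = 422.55 / 0.391125 ≈ 1080.345.
Intermediate flow from M to M: z_MM = a_MM · x_M = 0.15 × 422.55 / 0.391125 = 63.3825 / 0.391125 ≈ 162.1.

z_MM = 162.1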